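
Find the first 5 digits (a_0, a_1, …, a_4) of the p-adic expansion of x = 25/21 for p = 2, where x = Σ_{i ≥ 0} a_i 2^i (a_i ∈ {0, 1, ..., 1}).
(a_0, …, a_4) = (1, 0, 1, 0, 1)

v_2(25/21) = 0 (numerator and denominator both coprime to 2), so x ∈ ℤ_2^×. Compute digits iteratively via a_i = x_i mod 2, x_{i+1} = (x_i − a_i)/2, with x_0 = x:
  x_0 = 25/21;  a_0 = 1;  x_1 = (x_0 − 1)/2 = 2/21
  x_1 = 2/21;  a_1 = 0;  x_2 = (x_1 − 0)/2 = 1/21
  x_2 = 1/21;  a_2 = 1;  x_3 = (x_2 − 1)/2 = -10/21
  x_3 = -10/21;  a_3 = 0;  x_4 = (x_3 − 0)/2 = -5/21
  x_4 = -5/21;  a_4 = 1;  x_5 = (x_4 − 1)/2 = -13/21
Digits: (1, 0, 1, 0, 1).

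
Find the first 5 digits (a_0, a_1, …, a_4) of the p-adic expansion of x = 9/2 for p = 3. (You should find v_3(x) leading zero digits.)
(a_0, …, a_4) = (0, 0, 2, 1, 1)

v_3(9/2) = 2, so a_0 = ... = a_1 = 0. Factor out: x = 3^2 · u with u = 1/2 a unit in ℤ_3. Expand u iteratively via a_{v+i} = u_i mod 3, u_{i+1} = (u_i − a_{v+i})/3:
  u_0 = 1/2;  a_2 = 2;  u_1 = (u_0 − 2)/3 = -1/2
  u_1 = -1/2;  a_3 = 1;  u_2 = (u_1 − 1)/3 = -1/2
  u_2 = -1/2;  a_4 = 1;  u_3 = (u_2 − 1)/3 = -1/2
Digits: (0, 0, 2, 1, 1).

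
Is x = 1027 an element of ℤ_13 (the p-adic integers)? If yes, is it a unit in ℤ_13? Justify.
x ∈ ℤ_13 but not a unit; v_13(x) = 1 > 0

ℤ_13 = {x ∈ ℚ_13 : v_13(x) ≥ 0} and ℤ_13^× = {x ∈ ℤ_13 : v_13(x) = 0}. Here v_13(1027) = v_13(num) − v_13(den) = 1; compare against these criteria.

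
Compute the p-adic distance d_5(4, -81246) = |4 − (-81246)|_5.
d_5(4, -81246) = 1/3125

Step 1 — x − y = 4 − (-81246) = 81250. Step 2 — v_5(81250) = 5 (factor: 81250 = (5^5 · 26); the sign does not affect v_p). Step 3 — |x − y|_5 = 5^{-5} = 1/3125.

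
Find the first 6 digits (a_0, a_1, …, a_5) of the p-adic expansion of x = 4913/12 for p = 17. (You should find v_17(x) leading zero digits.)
(a_0, …, a_5) = (0, 0, 0, 10, 15, 9)

v_17(4913/12) = 3, so a_0 = ... = a_2 = 0. Factor out: x = 17^3 · u with u = 1/12 a unit in ℤ_17. Expand u iteratively via a_{v+i} = u_i mod 17, u_{i+1} = (u_i − a_{v+i})/17:
  u_0 = 1/12;  a_3 = 10;  u_1 = (u_0 − 10)/17 = -7/12
  u_1 = -7/12;  a_4 = 15;  u_2 = (u_1 − 15)/17 = -11/12
  u_2 = -11/12;  a_5 = 9;  u_3 = (u_2 − 9)/17 = -7/12
Digits: (0, 0, 0, 10, 15, 9).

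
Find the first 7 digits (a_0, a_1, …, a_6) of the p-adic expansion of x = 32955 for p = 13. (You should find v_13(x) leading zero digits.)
(a_0, …, a_6) = (0, 0, 0, 2, 1, 0, 0)

v_13(32955) = 3, so a_0 = ... = a_2 = 0. Factor out: x = 13^3 · u with u = 15 a unit in ℤ_13. Expand u iteratively via a_{v+i} = u_i mod 13, u_{i+1} = (u_i − a_{v+i})/13:
  u_0 = 15;  a_3 = 2;  u_1 = (u_0 − 2)/13 = 1
  u_1 = 1;  a_4 = 1;  u_2 = (u_1 − 1)/13 = 0
  u_2 = 0;  a_5 = 0;  u_3 = (u_2 − 0)/13 = 0
  u_3 = 0;  a_6 = 0;  u_4 = (u_3 − 0)/13 = 0
Digits: (0, 0, 0, 2, 1, 0, 0).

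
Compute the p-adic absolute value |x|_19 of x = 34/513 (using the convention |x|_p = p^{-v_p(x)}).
|34/513|_19 = 19

Step 1 — compute v_19(x) by factoring powers of 19 out of the numerator and denominator: v_19(34/513) = -1. Step 2 — apply |x|_p = p^{-v_p(x)} = 19^{1} = 19.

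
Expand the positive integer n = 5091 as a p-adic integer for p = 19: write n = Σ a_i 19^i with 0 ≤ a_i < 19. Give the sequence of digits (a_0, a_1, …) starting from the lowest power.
(a_0, a_1, …) = (18, 1, 14)

Repeated division by 19 gives the digits low-to-high: 5091 = 18 + 1·19^1 + 14·19^2. Digit sequence: (18, 1, 14).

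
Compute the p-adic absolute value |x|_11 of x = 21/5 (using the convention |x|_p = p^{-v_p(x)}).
|21/5|_11 = 1

Step 1 — compute v_11(x) by factoring powers of 11 out of the numerator and denominator: v_11(21/5) = 0. Step 2 — apply |x|_p = p^{-v_p(x)} = 11^{0} = 1.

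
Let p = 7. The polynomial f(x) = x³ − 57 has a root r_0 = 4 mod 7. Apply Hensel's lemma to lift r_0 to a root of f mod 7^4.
r_3 = 1628 (mod 2401)

Hensel: r_{i+1} = r_i − f(r_i)/f′(r_i) mod 7^{i+2}, where f′(x) = 3x². Iterate:
  r_0 = 4 (mod 7)
  r_1 = 11 (mod 49)
  r_2 = 256 (mod 343)
  r_3 = 1628 (mod 2401)
Final: r = 1628 with f(r) ≡ 0 mod 7^4.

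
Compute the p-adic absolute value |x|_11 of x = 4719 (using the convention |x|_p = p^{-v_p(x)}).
|4719|_11 = 1/121

Step 1 — compute v_11(x) by factoring powers of 11 out of the numerator and denominator: v_11(4719) = 2. Step 2 — apply |x|_p = p^{-v_p(x)} = 11^{-2} = 1/121.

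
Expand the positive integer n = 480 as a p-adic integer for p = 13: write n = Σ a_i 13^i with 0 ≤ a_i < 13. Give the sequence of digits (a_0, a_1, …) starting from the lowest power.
(a_0, a_1, …) = (12, 10, 2)

Repeated division by 13 gives the digits low-to-high: 480 = 12 + 10·13^1 + 2·13^2. Digit sequence: (12, 10, 2).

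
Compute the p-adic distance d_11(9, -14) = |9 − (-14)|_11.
d_11(9, -14) = 1

Step 1 — x − y = 9 − (-14) = 23. Step 2 — v_11(23) = 0 (factor: 23 = (11^0 · 23); the sign does not affect v_p). Step 3 — |x − y|_11 = 11^{0} = 1.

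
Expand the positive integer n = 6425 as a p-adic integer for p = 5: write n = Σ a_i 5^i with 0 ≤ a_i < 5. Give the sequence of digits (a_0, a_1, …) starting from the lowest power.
(a_0, a_1, …) = (0, 0, 2, 1, 0, 2)

Repeated division by 5 gives the digits low-to-high: 6425 = 2·5^2 + 1·5^3 + 2·5^5. Digit sequence: (0, 0, 2, 1, 0, 2).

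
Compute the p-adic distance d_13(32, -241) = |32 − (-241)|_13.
d_13(32, -241) = 1/13

Step 1 — x − y = 32 − (-241) = 273. Step 2 — v_13(273) = 1 (factor: 273 = (13^1 · 21); the sign does not affect v_p). Step 3 — |x − y|_13 = 13^{-1} = 1/13.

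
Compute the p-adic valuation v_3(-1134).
v_3(-1134) = 4

v_3(n) is the largest exponent k such that 3^k divides n. Factor out: -1134 = -3^4 · 14. (Sign doesn't affect v_p.) So v_3(-1134) = 4.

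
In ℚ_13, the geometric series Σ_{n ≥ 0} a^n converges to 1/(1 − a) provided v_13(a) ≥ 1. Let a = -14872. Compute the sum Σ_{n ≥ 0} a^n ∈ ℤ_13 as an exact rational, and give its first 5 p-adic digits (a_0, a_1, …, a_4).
Σ a^n = 1/(1 − a) = 1/14873;  first 5 digits = (1, 0, 3, 6, 8)

v_13(a) = 2 ≥ 1, so the series converges in ℤ_13 to 1/(1 − a) = 1/(1 − (-14872)) = 1/14873. Expand this rational in ℤ_13: compute digits iteratively via d_i = x_i mod 13, x_{i+1} = (x_i − d_i)/13. The first 5 digits are (1, 0, 3, 6, 8).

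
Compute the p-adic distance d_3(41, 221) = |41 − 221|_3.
d_3(41, 221) = 1/9

Step 1 — x − y = 41 − 221 = -180. Step 2 — v_3(-180) = 2 (factor: -180 = −(3^2 · 20); the sign does not affect v_p). Step 3 — |x − y|_3 = 3^{-2} = 1/9.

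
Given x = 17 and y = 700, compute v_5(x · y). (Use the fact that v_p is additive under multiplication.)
v_5(11900) = 2

v_p(x) = 0 (factor: 17 = 5^0 · 17); v_p(y) = 2 (factor: 700 = 5^2 · 28). Additivity: v_p(xy) = v_p(x) + v_p(y) = 0 + 2 = 2. (Direct check: xy = 11900 = 5^2 · (476).)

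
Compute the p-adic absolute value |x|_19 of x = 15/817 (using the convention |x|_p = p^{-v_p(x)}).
|15/817|_19 = 19

Step 1 — compute v_19(x) by factoring powers of 19 out of the numerator and denominator: v_19(15/817) = -1. Step 2 — apply |x|_p = p^{-v_p(x)} = 19^{1} = 19.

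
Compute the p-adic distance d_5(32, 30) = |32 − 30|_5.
d_5(32, 30) = 1

Step 1 — x − y = 32 − 30 = 2. Step 2 — v_5(2) = 0 (factor: 2 = (5^0 · 2); the sign does not affect v_p). Step 3 — |x − y|_5 = 5^{0} = 1.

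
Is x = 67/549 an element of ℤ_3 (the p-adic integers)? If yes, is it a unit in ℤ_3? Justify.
x ∉ ℤ_3 (v_3(x) = -2 < 0)

ℤ_3 = {x ∈ ℚ_3 : v_3(x) ≥ 0} and ℤ_3^× = {x ∈ ℤ_3 : v_3(x) = 0}. Here v_3(67/549) = v_3(num) − v_3(den) = -2; compare against these criteria.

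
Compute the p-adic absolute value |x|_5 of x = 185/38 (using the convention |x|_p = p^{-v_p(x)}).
|185/38|_5 = 1/5

Step 1 — compute v_5(x) by factoring powers of 5 out of the numerator and denominator: v_5(185/38) = 1. Step 2 — apply |x|_p = p^{-v_p(x)} = 5^{-1} = 1/5.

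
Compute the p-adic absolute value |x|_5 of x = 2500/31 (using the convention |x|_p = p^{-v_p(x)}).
|2500/31|_5 = 1/625

Step 1 — compute v_5(x) by factoring powers of 5 out of the numerator and denominator: v_5(2500/31) = 4. Step 2 — apply |x|_p = p^{-v_p(x)} = 5^{-4} = 1/625.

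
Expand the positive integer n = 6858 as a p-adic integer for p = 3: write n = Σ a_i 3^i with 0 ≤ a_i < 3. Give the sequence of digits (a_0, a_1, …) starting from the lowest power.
(a_0, a_1, …) = (0, 0, 0, 2, 0, 1, 0, 0, 1)

Repeated division by 3 gives the digits low-to-high: 6858 = 2·3^3 + 1·3^5 + 1·3^8. Digit sequence: (0, 0, 0, 2, 0, 1, 0, 0, 1).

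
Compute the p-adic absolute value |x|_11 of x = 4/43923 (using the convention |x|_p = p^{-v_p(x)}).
|4/43923|_11 = 14641

Step 1 — compute v_11(x) by factoring powers of 11 out of the numerator and denominator: v_11(4/43923) = -4. Step 2 — apply |x|_p = p^{-v_p(x)} = 11^{4} = 14641.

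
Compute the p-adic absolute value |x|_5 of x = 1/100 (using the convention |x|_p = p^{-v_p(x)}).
|1/100|_5 = 25

Step 1 — compute v_5(x) by factoring powers of 5 out of the numerator and denominator: v_5(1/100) = -2. Step 2 — apply |x|_p = p^{-v_p(x)} = 5^{2} = 25.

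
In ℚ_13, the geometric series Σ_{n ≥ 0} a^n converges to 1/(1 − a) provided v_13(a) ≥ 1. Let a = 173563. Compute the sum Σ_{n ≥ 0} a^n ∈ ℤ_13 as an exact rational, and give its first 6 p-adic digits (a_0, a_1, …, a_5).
Σ a^n = 1/(1 − a) = -1/173562;  first 6 digits = (1, 0, 0, 1, 6, 0)

v_13(a) = 3 ≥ 1, so the series converges in ℤ_13 to 1/(1 − a) = 1/(1 − 173563) = -1/173562. Expand this rational in ℤ_13: compute digits iteratively via d_i = x_i mod 13, x_{i+1} = (x_i − d_i)/13. The first 6 digits are (1, 0, 0, 1, 6, 0).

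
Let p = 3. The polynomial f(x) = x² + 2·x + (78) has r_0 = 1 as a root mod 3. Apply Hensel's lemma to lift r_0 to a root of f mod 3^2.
r_1 = 1 (mod 9)

Hensel: r_{i+1} = r_i − f(r_i)·(f′(r_i))^{-1} mod 3^{i+2}, f′(x) = 2x + 2. Iterate:
  r_0 = 1 (mod 3)
  r_1 = 1 (mod 9)
Final: r = 1 satisfies f(r) ≡ 0 mod 3^2.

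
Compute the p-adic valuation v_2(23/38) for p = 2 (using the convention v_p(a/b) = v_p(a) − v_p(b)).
v_2(23/38) = -1

Factor powers of 2 from the numerator and denominator of the reduced fraction: 23 = 2^0 · 23 and 38 = 2^1 · 19. Apply v_p(a/b) = v_p(a) − v_p(b): v_2(23/38) = 0 − 1 = -1.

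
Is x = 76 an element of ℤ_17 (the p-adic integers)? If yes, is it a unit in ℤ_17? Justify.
x ∈ ℤ_17^× (unit); v_17(x) = 0

ℤ_17 = {x ∈ ℚ_17 : v_17(x) ≥ 0} and ℤ_17^× = {x ∈ ℤ_17 : v_17(x) = 0}. Here v_17(76) = v_17(num) − v_17(den) = 0; compare against these criteria.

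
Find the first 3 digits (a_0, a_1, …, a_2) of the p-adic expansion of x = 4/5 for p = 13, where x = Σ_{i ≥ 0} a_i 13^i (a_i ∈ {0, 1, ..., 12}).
(a_0, …, a_2) = (6, 10, 7)

v_13(4/5) = 0 (numerator and denominator both coprime to 13), so x ∈ ℤ_13^×. Compute digits iteratively via a_i = x_i mod 13, x_{i+1} = (x_i − a_i)/13, with x_0 = x:
  x_0 = 4/5;  a_0 = 6;  x_1 = (x_0 − 6)/13 = -2/5
  x_1 = -2/5;  a_1 = 10;  x_2 = (x_1 − 10)/13 = -4/5
  x_2 = -4/5;  a_2 = 7;  x_3 = (x_2 − 7)/13 = -3/5
Digits: (6, 10, 7).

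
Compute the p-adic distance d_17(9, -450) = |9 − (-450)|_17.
d_17(9, -450) = 1/17

Step 1 — x − y = 9 − (-450) = 459. Step 2 — v_17(459) = 1 (factor: 459 = (17^1 · 27); the sign does not affect v_p). Step 3 — |x − y|_17 = 17^{-1} = 1/17.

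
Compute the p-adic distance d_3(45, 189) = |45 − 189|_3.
d_3(45, 189) = 1/9

Step 1 — x − y = 45 − 189 = -144. Step 2 — v_3(-144) = 2 (factor: -144 = −(3^2 · 16); the sign does not affect v_p). Step 3 — |x − y|_3 = 3^{-2} = 1/9.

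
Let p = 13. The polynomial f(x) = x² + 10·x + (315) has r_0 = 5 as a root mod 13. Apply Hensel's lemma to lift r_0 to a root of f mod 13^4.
r_3 = 12407 (mod 28561)

Hensel: r_{i+1} = r_i − f(r_i)·(f′(r_i))^{-1} mod 13^{i+2}, f′(x) = 2x + 10. Iterate:
  r_0 = 5 (mod 13)
  r_1 = 70 (mod 169)
  r_2 = 1422 (mod 2197)
  r_3 = 12407 (mod 28561)
Final: r = 12407 satisfies f(r) ≡ 0 mod 13^4.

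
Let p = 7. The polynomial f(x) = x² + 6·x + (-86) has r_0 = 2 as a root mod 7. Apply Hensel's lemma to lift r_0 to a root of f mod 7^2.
r_1 = 9 (mod 49)

Hensel: r_{i+1} = r_i − f(r_i)·(f′(r_i))^{-1} mod 7^{i+2}, f′(x) = 2x + 6. Iterate:
  r_0 = 2 (mod 7)
  r_1 = 9 (mod 49)
Final: r = 9 satisfies f(r) ≡ 0 mod 7^2.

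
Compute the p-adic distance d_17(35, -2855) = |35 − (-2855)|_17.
d_17(35, -2855) = 1/289

Step 1 — x − y = 35 − (-2855) = 2890. Step 2 — v_17(2890) = 2 (factor: 2890 = (17^2 · 10); the sign does not affect v_p). Step 3 — |x − y|_17 = 17^{-2} = 1/289.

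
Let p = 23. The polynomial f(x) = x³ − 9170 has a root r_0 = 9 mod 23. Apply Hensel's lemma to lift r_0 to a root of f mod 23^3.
r_2 = 3873 (mod 12167)

Hensel: r_{i+1} = r_i − f(r_i)/f′(r_i) mod 23^{i+2}, where f′(x) = 3x². Iterate:
  r_0 = 9 (mod 23)
  r_1 = 170 (mod 529)
  r_2 = 3873 (mod 12167)
Final: r = 3873 with f(r) ≡ 0 mod 23^3.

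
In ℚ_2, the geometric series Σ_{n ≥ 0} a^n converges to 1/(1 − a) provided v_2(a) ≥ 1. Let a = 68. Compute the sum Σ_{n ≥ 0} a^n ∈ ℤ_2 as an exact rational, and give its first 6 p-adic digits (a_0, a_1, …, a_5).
Σ a^n = 1/(1 − a) = -1/67;  first 6 digits = (1, 0, 1, 0, 1, 0)

v_2(a) = 2 ≥ 1, so the series converges in ℤ_2 to 1/(1 − a) = 1/(1 − 68) = -1/67. Expand this rational in ℤ_2: compute digits iteratively via d_i = x_i mod 2, x_{i+1} = (x_i − d_i)/2. The first 6 digits are (1, 0, 1, 0, 1, 0).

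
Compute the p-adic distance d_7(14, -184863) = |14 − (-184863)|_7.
d_7(14, -184863) = 1/16807

Step 1 — x − y = 14 − (-184863) = 184877. Step 2 — v_7(184877) = 5 (factor: 184877 = (7^5 · 11); the sign does not affect v_p). Step 3 — |x − y|_7 = 7^{-5} = 1/16807.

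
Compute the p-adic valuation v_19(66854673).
v_19(66854673) = 5

v_19(n) is the largest exponent k such that 19^k divides n. Factor out: 66854673 = 19^5 · 27. (Sign doesn't affect v_p.) So v_19(66854673) = 5.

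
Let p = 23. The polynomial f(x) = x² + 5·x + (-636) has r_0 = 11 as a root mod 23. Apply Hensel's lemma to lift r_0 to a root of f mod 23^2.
r_1 = 126 (mod 529)

Hensel: r_{i+1} = r_i − f(r_i)·(f′(r_i))^{-1} mod 23^{i+2}, f′(x) = 2x + 5. Iterate:
  r_0 = 11 (mod 23)
  r_1 = 126 (mod 529)
Final: r = 126 satisfies f(r) ≡ 0 mod 23^2.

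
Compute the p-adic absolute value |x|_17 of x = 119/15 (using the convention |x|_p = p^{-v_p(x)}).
|119/15|_17 = 1/17

Step 1 — compute v_17(x) by factoring powers of 17 out of the numerator and denominator: v_17(119/15) = 1. Step 2 — apply |x|_p = p^{-v_p(x)} = 17^{-1} = 1/17.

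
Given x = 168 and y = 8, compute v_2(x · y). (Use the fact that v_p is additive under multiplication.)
v_2(1344) = 6

v_p(x) = 3 (factor: 168 = 2^3 · 21); v_p(y) = 3 (factor: 8 = 2^3 · 1). Additivity: v_p(xy) = v_p(x) + v_p(y) = 3 + 3 = 6. (Direct check: xy = 1344 = 2^6 · (21).)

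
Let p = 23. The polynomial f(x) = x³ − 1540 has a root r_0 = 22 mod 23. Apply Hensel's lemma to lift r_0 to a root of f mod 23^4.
r_3 = 192716 (mod 279841)

Hensel: r_{i+1} = r_i − f(r_i)/f′(r_i) mod 23^{i+2}, where f′(x) = 3x². Iterate:
  r_0 = 22 (mod 23)
  r_1 = 160 (mod 529)
  r_2 = 10211 (mod 12167)
  r_3 = 192716 (mod 279841)
Final: r = 192716 with f(r) ≡ 0 mod 23^4.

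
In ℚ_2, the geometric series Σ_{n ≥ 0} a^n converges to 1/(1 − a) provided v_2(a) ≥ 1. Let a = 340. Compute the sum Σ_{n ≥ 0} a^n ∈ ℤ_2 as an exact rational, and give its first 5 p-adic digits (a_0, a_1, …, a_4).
Σ a^n = 1/(1 − a) = -1/339;  first 5 digits = (1, 0, 1, 0, 0)

v_2(a) = 2 ≥ 1, so the series converges in ℤ_2 to 1/(1 − a) = 1/(1 − 340) = -1/339. Expand this rational in ℤ_2: compute digits iteratively via d_i = x_i mod 2, x_{i+1} = (x_i − d_i)/2. The first 5 digits are (1, 0, 1, 0, 0).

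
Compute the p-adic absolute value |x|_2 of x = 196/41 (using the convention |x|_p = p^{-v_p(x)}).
|196/41|_2 = 1/4

Step 1 — compute v_2(x) by factoring powers of 2 out of the numerator and denominator: v_2(196/41) = 2. Step 2 — apply |x|_p = p^{-v_p(x)} = 2^{-2} = 1/4.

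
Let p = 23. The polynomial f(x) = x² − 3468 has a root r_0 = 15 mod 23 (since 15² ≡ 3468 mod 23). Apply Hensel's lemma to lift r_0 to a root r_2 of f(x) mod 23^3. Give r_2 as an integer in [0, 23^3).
r_2 = 4937 (mod 12167)

Hensel's recurrence: r_{i+1} = r_i − f(r_i)·(f′(r_i))^{-1} mod 23^{i+2}, with f′(x) = 2x. Iterate:
  r_0 = 15 (mod 23)
  r_1 = 176 (mod 529)
  r_2 = 4937 (mod 12167)
Final: r_2 = 4937, and one checks f(r_2) ≡ 0 mod 23^3.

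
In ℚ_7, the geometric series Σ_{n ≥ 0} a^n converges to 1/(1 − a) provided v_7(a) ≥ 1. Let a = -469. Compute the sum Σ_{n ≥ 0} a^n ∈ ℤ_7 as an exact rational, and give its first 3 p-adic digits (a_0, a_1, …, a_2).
Σ a^n = 1/(1 − a) = 1/470;  first 3 digits = (1, 3, 6)

v_7(a) = 1 ≥ 1, so the series converges in ℤ_7 to 1/(1 − a) = 1/(1 − (-469)) = 1/470. Expand this rational in ℤ_7: compute digits iteratively via d_i = x_i mod 7, x_{i+1} = (x_i − d_i)/7. The first 3 digits are (1, 3, 6).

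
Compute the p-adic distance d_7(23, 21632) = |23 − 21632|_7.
d_7(23, 21632) = 1/2401

Step 1 — x − y = 23 − 21632 = -21609. Step 2 — v_7(-21609) = 4 (factor: -21609 = −(7^4 · 9); the sign does not affect v_p). Step 3 — |x − y|_7 = 7^{-4} = 1/2401.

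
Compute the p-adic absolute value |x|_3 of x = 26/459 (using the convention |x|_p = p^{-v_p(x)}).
|26/459|_3 = 27

Step 1 — compute v_3(x) by factoring powers of 3 out of the numerator and denominator: v_3(26/459) = -3. Step 2 — apply |x|_p = p^{-v_p(x)} = 3^{3} = 27.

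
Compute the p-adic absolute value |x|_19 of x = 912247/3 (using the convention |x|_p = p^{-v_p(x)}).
|912247/3|_19 = 1/130321

Step 1 — compute v_19(x) by factoring powers of 19 out of the numerator and denominator: v_19(912247/3) = 4. Step 2 — apply |x|_p = p^{-v_p(x)} = 19^{-4} = 1/130321.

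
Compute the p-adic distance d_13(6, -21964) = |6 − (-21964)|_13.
d_13(6, -21964) = 1/2197

Step 1 — x − y = 6 − (-21964) = 21970. Step 2 — v_13(21970) = 3 (factor: 21970 = (13^3 · 10); the sign does not affect v_p). Step 3 — |x − y|_13 = 13^{-3} = 1/2197.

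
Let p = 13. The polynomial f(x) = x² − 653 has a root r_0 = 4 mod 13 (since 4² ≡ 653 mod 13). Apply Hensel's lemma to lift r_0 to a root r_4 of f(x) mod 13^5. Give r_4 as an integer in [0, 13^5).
r_4 = 16202 (mod 371293)

Hensel's recurrence: r_{i+1} = r_i − f(r_i)·(f′(r_i))^{-1} mod 13^{i+2}, with f′(x) = 2x. Iterate:
  r_0 = 4 (mod 13)
  r_1 = 147 (mod 169)
  r_2 = 823 (mod 2197)
  r_3 = 16202 (mod 28561)
  r_4 = 16202 (mod 371293)
Final: r_4 = 16202, and one checks f(r_4) ≡ 0 mod 13^5.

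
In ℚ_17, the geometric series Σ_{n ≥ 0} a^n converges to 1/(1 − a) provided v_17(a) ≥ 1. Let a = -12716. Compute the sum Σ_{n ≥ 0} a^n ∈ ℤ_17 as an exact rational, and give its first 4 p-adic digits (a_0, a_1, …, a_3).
Σ a^n = 1/(1 − a) = 1/12717;  first 4 digits = (1, 0, 7, 14)

v_17(a) = 2 ≥ 1, so the series converges in ℤ_17 to 1/(1 − a) = 1/(1 − (-12716)) = 1/12717. Expand this rational in ℤ_17: compute digits iteratively via d_i = x_i mod 17, x_{i+1} = (x_i − d_i)/17. The first 4 digits are (1, 0, 7, 14).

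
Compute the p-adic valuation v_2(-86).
v_2(-86) = 1

v_2(n) is the largest exponent k such that 2^k divides n. Factor out: -86 = -2^1 · 43. (Sign doesn't affect v_p.) So v_2(-86) = 1.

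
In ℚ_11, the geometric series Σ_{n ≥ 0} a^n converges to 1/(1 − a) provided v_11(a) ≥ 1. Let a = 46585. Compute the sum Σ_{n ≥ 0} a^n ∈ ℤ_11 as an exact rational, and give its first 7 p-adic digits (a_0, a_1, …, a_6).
Σ a^n = 1/(1 − a) = -1/46584;  first 7 digits = (1, 0, 0, 2, 3, 0, 4)

v_11(a) = 3 ≥ 1, so the series converges in ℤ_11 to 1/(1 − a) = 1/(1 − 46585) = -1/46584. Expand this rational in ℤ_11: compute digits iteratively via d_i = x_i mod 11, x_{i+1} = (x_i − d_i)/11. The first 7 digits are (1, 0, 0, 2, 3, 0, 4).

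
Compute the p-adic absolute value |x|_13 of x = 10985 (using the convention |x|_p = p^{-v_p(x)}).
|10985|_13 = 1/2197

Step 1 — compute v_13(x) by factoring powers of 13 out of the numerator and denominator: v_13(10985) = 3. Step 2 — apply |x|_p = p^{-v_p(x)} = 13^{-3} = 1/2197.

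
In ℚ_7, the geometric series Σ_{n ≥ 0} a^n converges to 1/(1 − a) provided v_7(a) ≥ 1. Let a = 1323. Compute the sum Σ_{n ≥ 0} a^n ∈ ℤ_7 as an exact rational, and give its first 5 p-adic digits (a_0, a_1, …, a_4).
Σ a^n = 1/(1 − a) = -1/1322;  first 5 digits = (1, 0, 6, 3, 1)

v_7(a) = 2 ≥ 1, so the series converges in ℤ_7 to 1/(1 − a) = 1/(1 − 1323) = -1/1322. Expand this rational in ℤ_7: compute digits iteratively via d_i = x_i mod 7, x_{i+1} = (x_i − d_i)/7. The first 5 digits are (1, 0, 6, 3, 1).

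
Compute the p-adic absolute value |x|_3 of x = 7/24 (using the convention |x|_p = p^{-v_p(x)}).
|7/24|_3 = 3

Step 1 — compute v_3(x) by factoring powers of 3 out of the numerator and denominator: v_3(7/24) = -1. Step 2 — apply |x|_p = p^{-v_p(x)} = 3^{1} = 3.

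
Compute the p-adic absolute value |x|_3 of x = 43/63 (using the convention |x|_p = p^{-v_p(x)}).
|43/63|_3 = 9

Step 1 — compute v_3(x) by factoring powers of 3 out of the numerator and denominator: v_3(43/63) = -2. Step 2 — apply |x|_p = p^{-v_p(x)} = 3^{2} = 9.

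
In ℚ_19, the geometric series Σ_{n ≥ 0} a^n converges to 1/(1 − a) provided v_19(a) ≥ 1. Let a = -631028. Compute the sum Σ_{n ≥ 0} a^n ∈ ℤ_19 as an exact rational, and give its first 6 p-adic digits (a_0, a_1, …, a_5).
Σ a^n = 1/(1 − a) = 1/631029;  first 6 digits = (1, 0, 0, 3, 14, 18)

v_19(a) = 3 ≥ 1, so the series converges in ℤ_19 to 1/(1 − a) = 1/(1 − (-631028)) = 1/631029. Expand this rational in ℤ_19: compute digits iteratively via d_i = x_i mod 19, x_{i+1} = (x_i − d_i)/19. The first 6 digits are (1, 0, 0, 3, 14, 18).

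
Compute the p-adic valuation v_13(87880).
v_13(87880) = 3

v_13(n) is the largest exponent k such that 13^k divides n. Factor out: 87880 = 13^3 · 40. (Sign doesn't affect v_p.) So v_13(87880) = 3.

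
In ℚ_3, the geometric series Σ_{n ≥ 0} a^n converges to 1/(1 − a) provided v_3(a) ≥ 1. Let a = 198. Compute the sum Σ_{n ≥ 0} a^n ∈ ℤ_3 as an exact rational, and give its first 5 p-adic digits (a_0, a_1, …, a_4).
Σ a^n = 1/(1 − a) = -1/197;  first 5 digits = (1, 0, 1, 1, 0)

v_3(a) = 2 ≥ 1, so the series converges in ℤ_3 to 1/(1 − a) = 1/(1 − 198) = -1/197. Expand this rational in ℤ_3: compute digits iteratively via d_i = x_i mod 3, x_{i+1} = (x_i − d_i)/3. The first 5 digits are (1, 0, 1, 1, 0).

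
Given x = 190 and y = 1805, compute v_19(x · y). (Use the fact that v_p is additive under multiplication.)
v_19(342950) = 3

v_p(x) = 1 (factor: 190 = 19^1 · 10); v_p(y) = 2 (factor: 1805 = 19^2 · 5). Additivity: v_p(xy) = v_p(x) + v_p(y) = 1 + 2 = 3. (Direct check: xy = 342950 = 19^3 · (50).)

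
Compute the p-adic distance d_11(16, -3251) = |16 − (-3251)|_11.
d_11(16, -3251) = 1/121

Step 1 — x − y = 16 − (-3251) = 3267. Step 2 — v_11(3267) = 2 (factor: 3267 = (11^2 · 27); the sign does not affect v_p). Step 3 — |x − y|_11 = 11^{-2} = 1/121.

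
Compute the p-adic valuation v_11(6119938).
v_11(6119938) = 5

v_11(n) is the largest exponent k such that 11^k divides n. Factor out: 6119938 = 11^5 · 38. (Sign doesn't affect v_p.) So v_11(6119938) = 5.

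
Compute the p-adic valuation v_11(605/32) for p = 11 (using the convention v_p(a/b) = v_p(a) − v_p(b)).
v_11(605/32) = 2

Factor powers of 11 from the numerator and denominator of the reduced fraction: 605 = 11^2 · 5 and 32 = 11^0 · 32. Apply v_p(a/b) = v_p(a) − v_p(b): v_11(605/32) = 2 − 0 = 2.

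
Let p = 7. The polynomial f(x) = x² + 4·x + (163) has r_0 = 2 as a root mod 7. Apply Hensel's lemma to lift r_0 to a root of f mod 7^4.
r_3 = 1640 (mod 2401)

Hensel: r_{i+1} = r_i − f(r_i)·(f′(r_i))^{-1} mod 7^{i+2}, f′(x) = 2x + 4. Iterate:
  r_0 = 2 (mod 7)
  r_1 = 23 (mod 49)
  r_2 = 268 (mod 343)
  r_3 = 1640 (mod 2401)
Final: r = 1640 satisfies f(r) ≡ 0 mod 7^4.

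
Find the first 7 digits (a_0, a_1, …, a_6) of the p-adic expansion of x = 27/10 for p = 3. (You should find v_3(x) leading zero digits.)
(a_0, …, a_6) = (0, 0, 0, 1, 0, 2, 2)

v_3(27/10) = 3, so a_0 = ... = a_2 = 0. Factor out: x = 3^3 · u with u = 1/10 a unit in ℤ_3. Expand u iteratively via a_{v+i} = u_i mod 3, u_{i+1} = (u_i − a_{v+i})/3:
  u_0 = 1/10;  a_3 = 1;  u_1 = (u_0 − 1)/3 = -3/10
  u_1 = -3/10;  a_4 = 0;  u_2 = (u_1 − 0)/3 = -1/10
  u_2 = -1/10;  a_5 = 2;  u_3 = (u_2 − 2)/3 = -7/10
  u_3 = -7/10;  a_6 = 2;  u_4 = (u_3 − 2)/3 = -9/10
Digits: (0, 0, 0, 1, 0, 2, 2).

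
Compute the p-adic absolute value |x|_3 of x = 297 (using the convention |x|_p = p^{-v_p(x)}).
|297|_3 = 1/27

Step 1 — compute v_3(x) by factoring powers of 3 out of the numerator and denominator: v_3(297) = 3. Step 2 — apply |x|_p = p^{-v_p(x)} = 3^{-3} = 1/27.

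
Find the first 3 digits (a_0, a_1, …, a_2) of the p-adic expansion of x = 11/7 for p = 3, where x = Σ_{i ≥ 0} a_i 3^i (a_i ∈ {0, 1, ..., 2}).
(a_0, …, a_2) = (2, 2, 1)

v_3(11/7) = 0 (numerator and denominator both coprime to 3), so x ∈ ℤ_3^×. Compute digits iteratively via a_i = x_i mod 3, x_{i+1} = (x_i − a_i)/3, with x_0 = x:
  x_0 = 11/7;  a_0 = 2;  x_1 = (x_0 − 2)/3 = -1/7
  x_1 = -1/7;  a_1 = 2;  x_2 = (x_1 − 2)/3 = -5/7
  x_2 = -5/7;  a_2 = 1;  x_3 = (x_2 − 1)/3 = -4/7
Digits: (2, 2, 1).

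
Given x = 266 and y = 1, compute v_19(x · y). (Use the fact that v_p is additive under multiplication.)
v_19(266) = 1

v_p(x) = 1 (factor: 266 = 19^1 · 14); v_p(y) = 0 (factor: 1 = 19^0 · 1). Additivity: v_p(xy) = v_p(x) + v_p(y) = 1 + 0 = 1. (Direct check: xy = 266 = 19^1 · (14).)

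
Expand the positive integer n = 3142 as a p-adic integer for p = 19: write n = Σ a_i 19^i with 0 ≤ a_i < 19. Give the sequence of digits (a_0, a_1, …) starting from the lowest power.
(a_0, a_1, …) = (7, 13, 8)

Repeated division by 19 gives the digits low-to-high: 3142 = 7 + 13·19^1 + 8·19^2. Digit sequence: (7, 13, 8).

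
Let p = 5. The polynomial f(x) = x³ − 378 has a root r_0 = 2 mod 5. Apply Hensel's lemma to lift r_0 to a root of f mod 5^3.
r_2 = 87 (mod 125)

Hensel: r_{i+1} = r_i − f(r_i)/f′(r_i) mod 5^{i+2}, where f′(x) = 3x². Iterate:
  r_0 = 2 (mod 5)
  r_1 = 12 (mod 25)
  r_2 = 87 (mod 125)
Final: r = 87 with f(r) ≡ 0 mod 5^3.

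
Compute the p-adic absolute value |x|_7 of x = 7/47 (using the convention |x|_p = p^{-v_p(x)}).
|7/47|_7 = 1/7

Step 1 — compute v_7(x) by factoring powers of 7 out of the numerator and denominator: v_7(7/47) = 1. Step 2 — apply |x|_p = p^{-v_p(x)} = 7^{-1} = 1/7.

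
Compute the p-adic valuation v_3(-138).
v_3(-138) = 1

v_3(n) is the largest exponent k such that 3^k divides n. Factor out: -138 = -3^1 · 46. (Sign doesn't affect v_p.) So v_3(-138) = 1.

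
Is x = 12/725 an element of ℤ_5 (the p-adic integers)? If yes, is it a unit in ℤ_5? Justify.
x ∉ ℤ_5 (v_5(x) = -2 < 0)

ℤ_5 = {x ∈ ℚ_5 : v_5(x) ≥ 0} and ℤ_5^× = {x ∈ ℤ_5 : v_5(x) = 0}. Here v_5(12/725) = v_5(num) − v_5(den) = -2; compare against these criteria.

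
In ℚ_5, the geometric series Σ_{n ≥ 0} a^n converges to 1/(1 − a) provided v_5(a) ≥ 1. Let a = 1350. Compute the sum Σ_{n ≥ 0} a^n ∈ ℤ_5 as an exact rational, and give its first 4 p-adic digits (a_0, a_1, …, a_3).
Σ a^n = 1/(1 − a) = -1/1349;  first 4 digits = (1, 0, 4, 0)

v_5(a) = 2 ≥ 1, so the series converges in ℤ_5 to 1/(1 − a) = 1/(1 − 1350) = -1/1349. Expand this rational in ℤ_5: compute digits iteratively via d_i = x_i mod 5, x_{i+1} = (x_i − d_i)/5. The first 4 digits are (1, 0, 4, 0).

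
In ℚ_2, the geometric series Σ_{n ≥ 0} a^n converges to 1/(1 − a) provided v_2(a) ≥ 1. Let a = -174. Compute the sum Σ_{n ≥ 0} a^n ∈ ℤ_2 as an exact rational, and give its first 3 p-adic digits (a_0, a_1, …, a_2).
Σ a^n = 1/(1 − a) = 1/175;  first 3 digits = (1, 1, 1)

v_2(a) = 1 ≥ 1, so the series converges in ℤ_2 to 1/(1 − a) = 1/(1 − (-174)) = 1/175. Expand this rational in ℤ_2: compute digits iteratively via d_i = x_i mod 2, x_{i+1} = (x_i − d_i)/2. The first 3 digits are (1, 1, 1).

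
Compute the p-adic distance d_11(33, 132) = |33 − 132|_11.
d_11(33, 132) = 1/11

Step 1 — x − y = 33 − 132 = -99. Step 2 — v_11(-99) = 1 (factor: -99 = −(11^1 · 9); the sign does not affect v_p). Step 3 — |x − y|_11 = 11^{-1} = 1/11.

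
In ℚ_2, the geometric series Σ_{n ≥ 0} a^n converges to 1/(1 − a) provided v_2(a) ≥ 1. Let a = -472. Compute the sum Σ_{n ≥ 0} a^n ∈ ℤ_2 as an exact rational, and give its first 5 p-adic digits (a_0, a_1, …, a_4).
Σ a^n = 1/(1 − a) = 1/473;  first 5 digits = (1, 0, 0, 1, 0)

v_2(a) = 3 ≥ 1, so the series converges in ℤ_2 to 1/(1 − a) = 1/(1 − (-472)) = 1/473. Expand this rational in ℤ_2: compute digits iteratively via d_i = x_i mod 2, x_{i+1} = (x_i − d_i)/2. The first 5 digits are (1, 0, 0, 1, 0).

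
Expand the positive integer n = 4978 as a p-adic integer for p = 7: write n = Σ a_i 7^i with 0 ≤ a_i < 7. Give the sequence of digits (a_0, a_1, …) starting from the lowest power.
(a_0, a_1, …) = (1, 4, 3, 0, 2)

Repeated division by 7 gives the digits low-to-high: 4978 = 1 + 4·7^1 + 3·7^2 + 2·7^4. Digit sequence: (1, 4, 3, 0, 2).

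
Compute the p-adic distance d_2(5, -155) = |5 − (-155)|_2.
d_2(5, -155) = 1/32

Step 1 — x − y = 5 − (-155) = 160. Step 2 — v_2(160) = 5 (factor: 160 = (2^5 · 5); the sign does not affect v_p). Step 3 — |x − y|_2 = 2^{-5} = 1/32.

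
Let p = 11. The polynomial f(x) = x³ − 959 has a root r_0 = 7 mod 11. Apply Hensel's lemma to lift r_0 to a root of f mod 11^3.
r_2 = 1250 (mod 1331)

Hensel: r_{i+1} = r_i − f(r_i)/f′(r_i) mod 11^{i+2}, where f′(x) = 3x². Iterate:
  r_0 = 7 (mod 11)
  r_1 = 40 (mod 121)
  r_2 = 1250 (mod 1331)
Final: r = 1250 with f(r) ≡ 0 mod 11^3.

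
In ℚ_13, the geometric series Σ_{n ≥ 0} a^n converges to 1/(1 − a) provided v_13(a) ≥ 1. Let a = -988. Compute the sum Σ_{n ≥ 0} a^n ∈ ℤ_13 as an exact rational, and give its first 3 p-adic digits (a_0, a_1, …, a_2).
Σ a^n = 1/(1 − a) = 1/989;  first 3 digits = (1, 2, 11)

v_13(a) = 1 ≥ 1, so the series converges in ℤ_13 to 1/(1 − a) = 1/(1 − (-988)) = 1/989. Expand this rational in ℤ_13: compute digits iteratively via d_i = x_i mod 13, x_{i+1} = (x_i − d_i)/13. The first 3 digits are (1, 2, 11).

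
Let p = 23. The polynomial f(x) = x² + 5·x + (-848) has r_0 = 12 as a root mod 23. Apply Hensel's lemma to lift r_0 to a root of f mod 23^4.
r_3 = 210485 (mod 279841)

Hensel: r_{i+1} = r_i − f(r_i)·(f′(r_i))^{-1} mod 23^{i+2}, f′(x) = 2x + 5. Iterate:
  r_0 = 12 (mod 23)
  r_1 = 472 (mod 529)
  r_2 = 3646 (mod 12167)
  r_3 = 210485 (mod 279841)
Final: r = 210485 satisfies f(r) ≡ 0 mod 23^4.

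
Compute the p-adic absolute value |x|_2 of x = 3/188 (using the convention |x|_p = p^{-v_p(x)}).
|3/188|_2 = 4

Step 1 — compute v_2(x) by factoring powers of 2 out of the numerator and denominator: v_2(3/188) = -2. Step 2 — apply |x|_p = p^{-v_p(x)} = 2^{2} = 4.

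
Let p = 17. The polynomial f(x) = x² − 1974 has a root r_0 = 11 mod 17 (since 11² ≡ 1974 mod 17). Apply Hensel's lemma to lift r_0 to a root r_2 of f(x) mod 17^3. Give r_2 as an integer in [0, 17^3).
r_2 = 266 (mod 4913)

Hensel's recurrence: r_{i+1} = r_i − f(r_i)·(f′(r_i))^{-1} mod 17^{i+2}, with f′(x) = 2x. Iterate:
  r_0 = 11 (mod 17)
  r_1 = 266 (mod 289)
  r_2 = 266 (mod 4913)
Final: r_2 = 266, and one checks f(r_2) ≡ 0 mod 17^3.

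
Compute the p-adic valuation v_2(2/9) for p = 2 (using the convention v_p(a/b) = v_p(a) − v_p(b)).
v_2(2/9) = 1

Factor powers of 2 from the numerator and denominator of the reduced fraction: 2 = 2^1 · 1 and 9 = 2^0 · 9. Apply v_p(a/b) = v_p(a) − v_p(b): v_2(2/9) = 1 − 0 = 1.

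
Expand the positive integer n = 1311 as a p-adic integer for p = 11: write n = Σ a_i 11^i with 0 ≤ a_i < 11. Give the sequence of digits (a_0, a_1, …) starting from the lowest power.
(a_0, a_1, …) = (2, 9, 10)

Repeated division by 11 gives the digits low-to-high: 1311 = 2 + 9·11^1 + 10·11^2. Digit sequence: (2, 9, 10).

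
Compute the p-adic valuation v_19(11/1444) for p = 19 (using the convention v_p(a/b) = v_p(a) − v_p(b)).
v_19(11/1444) = -2

Factor powers of 19 from the numerator and denominator of the reduced fraction: 11 = 19^0 · 11 and 1444 = 19^2 · 4. Apply v_p(a/b) = v_p(a) − v_p(b): v_19(11/1444) = 0 − 2 = -2.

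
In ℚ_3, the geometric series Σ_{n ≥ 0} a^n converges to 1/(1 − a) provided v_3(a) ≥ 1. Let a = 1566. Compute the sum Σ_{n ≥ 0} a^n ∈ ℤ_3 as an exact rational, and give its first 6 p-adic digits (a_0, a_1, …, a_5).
Σ a^n = 1/(1 − a) = -1/1565;  first 6 digits = (1, 0, 0, 1, 1, 0)

v_3(a) = 3 ≥ 1, so the series converges in ℤ_3 to 1/(1 − a) = 1/(1 − 1566) = -1/1565. Expand this rational in ℤ_3: compute digits iteratively via d_i = x_i mod 3, x_{i+1} = (x_i − d_i)/3. The first 6 digits are (1, 0, 0, 1, 1, 0).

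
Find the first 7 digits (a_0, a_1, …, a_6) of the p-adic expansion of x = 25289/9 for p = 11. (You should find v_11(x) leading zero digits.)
(a_0, …, a_6) = (0, 0, 0, 7, 2, 1, 6)

v_11(25289/9) = 3, so a_0 = ... = a_2 = 0. Factor out: x = 11^3 · u with u = 19/9 a unit in ℤ_11. Expand u iteratively via a_{v+i} = u_i mod 11, u_{i+1} = (u_i − a_{v+i})/11:
  u_0 = 19/9;  a_3 = 7;  u_1 = (u_0 − 7)/11 = -4/9
  u_1 = -4/9;  a_4 = 2;  u_2 = (u_1 − 2)/11 = -2/9
  u_2 = -2/9;  a_5 = 1;  u_3 = (u_2 − 1)/11 = -1/9
  u_3 = -1/9;  a_6 = 6;  u_4 = (u_3 − 6)/11 = -5/9
Digits: (0, 0, 0, 7, 2, 1, 6).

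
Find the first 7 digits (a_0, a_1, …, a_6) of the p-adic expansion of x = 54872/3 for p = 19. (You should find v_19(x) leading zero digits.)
(a_0, …, a_6) = (0, 0, 0, 9, 6, 6, 6)

v_19(54872/3) = 3, so a_0 = ... = a_2 = 0. Factor out: x = 19^3 · u with u = 8/3 a unit in ℤ_19. Expand u iteratively via a_{v+i} = u_i mod 19, u_{i+1} = (u_i − a_{v+i})/19:
  u_0 = 8/3;  a_3 = 9;  u_1 = (u_0 − 9)/19 = -1/3
  u_1 = -1/3;  a_4 = 6;  u_2 = (u_1 − 6)/19 = -1/3
  u_2 = -1/3;  a_5 = 6;  u_3 = (u_2 − 6)/19 = -1/3
  u_3 = -1/3;  a_6 = 6;  u_4 = (u_3 − 6)/19 = -1/3
Digits: (0, 0, 0, 9, 6, 6, 6).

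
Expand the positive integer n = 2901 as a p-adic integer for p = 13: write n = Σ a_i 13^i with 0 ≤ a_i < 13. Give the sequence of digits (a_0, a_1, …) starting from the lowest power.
(a_0, a_1, …) = (2, 2, 4, 1)

Repeated division by 13 gives the digits low-to-high: 2901 = 2 + 2·13^1 + 4·13^2 + 1·13^3. Digit sequence: (2, 2, 4, 1).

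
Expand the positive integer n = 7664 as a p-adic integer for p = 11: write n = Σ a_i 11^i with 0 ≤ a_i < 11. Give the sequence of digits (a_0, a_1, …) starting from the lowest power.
(a_0, a_1, …) = (8, 3, 8, 5)

Repeated division by 11 gives the digits low-to-high: 7664 = 8 + 3·11^1 + 8·11^2 + 5·11^3. Digit sequence: (8, 3, 8, 5).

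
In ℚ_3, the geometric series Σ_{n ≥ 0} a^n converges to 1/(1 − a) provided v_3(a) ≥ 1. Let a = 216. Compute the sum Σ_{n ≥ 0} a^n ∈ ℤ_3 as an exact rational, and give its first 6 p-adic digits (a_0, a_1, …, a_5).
Σ a^n = 1/(1 − a) = -1/215;  first 6 digits = (1, 0, 0, 2, 2, 0)

v_3(a) = 3 ≥ 1, so the series converges in ℤ_3 to 1/(1 − a) = 1/(1 − 216) = -1/215. Expand this rational in ℤ_3: compute digits iteratively via d_i = x_i mod 3, x_{i+1} = (x_i − d_i)/3. The first 6 digits are (1, 0, 0, 2, 2, 0).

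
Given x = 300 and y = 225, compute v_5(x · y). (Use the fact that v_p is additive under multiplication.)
v_5(67500) = 4

v_p(x) = 2 (factor: 300 = 5^2 · 12); v_p(y) = 2 (factor: 225 = 5^2 · 9). Additivity: v_p(xy) = v_p(x) + v_p(y) = 2 + 2 = 4. (Direct check: xy = 67500 = 5^4 · (108).)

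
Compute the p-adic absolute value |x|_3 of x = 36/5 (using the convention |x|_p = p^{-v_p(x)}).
|36/5|_3 = 1/9

Step 1 — compute v_3(x) by factoring powers of 3 out of the numerator and denominator: v_3(36/5) = 2. Step 2 — apply |x|_p = p^{-v_p(x)} = 3^{-2} = 1/9.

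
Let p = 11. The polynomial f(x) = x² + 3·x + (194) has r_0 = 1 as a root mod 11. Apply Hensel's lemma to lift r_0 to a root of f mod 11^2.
r_1 = 34 (mod 121)

Hensel: r_{i+1} = r_i − f(r_i)·(f′(r_i))^{-1} mod 11^{i+2}, f′(x) = 2x + 3. Iterate:
  r_0 = 1 (mod 11)
  r_1 = 34 (mod 121)
Final: r = 34 satisfies f(r) ≡ 0 mod 11^2.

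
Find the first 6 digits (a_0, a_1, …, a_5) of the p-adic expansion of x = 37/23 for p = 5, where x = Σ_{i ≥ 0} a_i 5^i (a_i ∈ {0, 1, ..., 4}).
(a_0, …, a_5) = (4, 3, 3, 1, 4, 0)

v_5(37/23) = 0 (numerator and denominator both coprime to 5), so x ∈ ℤ_5^×. Compute digits iteratively via a_i = x_i mod 5, x_{i+1} = (x_i − a_i)/5, with x_0 = x:
  x_0 = 37/23;  a_0 = 4;  x_1 = (x_0 − 4)/5 = -11/23
  x_1 = -11/23;  a_1 = 3;  x_2 = (x_1 − 3)/5 = -16/23
  x_2 = -16/23;  a_2 = 3;  x_3 = (x_2 − 3)/5 = -17/23
  x_3 = -17/23;  a_3 = 1;  x_4 = (x_3 − 1)/5 = -8/23
  x_4 = -8/23;  a_4 = 4;  x_5 = (x_4 − 4)/5 = -20/23
  x_5 = -20/23;  a_5 = 0;  x_6 = (x_5 − 0)/5 = -4/23
Digits: (4, 3, 3, 1, 4, 0).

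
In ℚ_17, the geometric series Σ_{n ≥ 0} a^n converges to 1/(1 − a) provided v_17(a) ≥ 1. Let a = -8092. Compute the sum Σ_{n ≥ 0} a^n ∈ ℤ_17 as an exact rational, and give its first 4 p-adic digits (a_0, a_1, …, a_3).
Σ a^n = 1/(1 − a) = 1/8093;  first 4 digits = (1, 0, 6, 15)

v_17(a) = 2 ≥ 1, so the series converges in ℤ_17 to 1/(1 − a) = 1/(1 − (-8092)) = 1/8093. Expand this rational in ℤ_17: compute digits iteratively via d_i = x_i mod 17, x_{i+1} = (x_i − d_i)/17. The first 4 digits are (1, 0, 6, 15).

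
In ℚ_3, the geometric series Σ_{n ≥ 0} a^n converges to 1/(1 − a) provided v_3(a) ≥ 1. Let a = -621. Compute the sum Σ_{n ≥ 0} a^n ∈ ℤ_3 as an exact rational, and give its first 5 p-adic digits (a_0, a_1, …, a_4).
Σ a^n = 1/(1 − a) = 1/622;  first 5 digits = (1, 0, 0, 1, 1)

v_3(a) = 3 ≥ 1, so the series converges in ℤ_3 to 1/(1 − a) = 1/(1 − (-621)) = 1/622. Expand this rational in ℤ_3: compute digits iteratively via d_i = x_i mod 3, x_{i+1} = (x_i − d_i)/3. The first 5 digits are (1, 0, 0, 1, 1).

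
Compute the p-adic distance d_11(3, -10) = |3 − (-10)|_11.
d_11(3, -10) = 1

Step 1 — x − y = 3 − (-10) = 13. Step 2 — v_11(13) = 0 (factor: 13 = (11^0 · 13); the sign does not affect v_p). Step 3 — |x − y|_11 = 11^{0} = 1.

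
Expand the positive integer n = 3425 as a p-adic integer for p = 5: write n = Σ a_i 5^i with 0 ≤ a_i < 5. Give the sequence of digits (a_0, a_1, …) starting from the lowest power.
(a_0, a_1, …) = (0, 0, 2, 2, 0, 1)

Repeated division by 5 gives the digits low-to-high: 3425 = 2·5^2 + 2·5^3 + 1·5^5. Digit sequence: (0, 0, 2, 2, 0, 1).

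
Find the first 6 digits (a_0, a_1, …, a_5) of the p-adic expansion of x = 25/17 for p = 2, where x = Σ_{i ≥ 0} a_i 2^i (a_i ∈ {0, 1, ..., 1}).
(a_0, …, a_5) = (1, 0, 0, 1, 0, 0)

v_2(25/17) = 0 (numerator and denominator both coprime to 2), so x ∈ ℤ_2^×. Compute digits iteratively via a_i = x_i mod 2, x_{i+1} = (x_i − a_i)/2, with x_0 = x:
  x_0 = 25/17;  a_0 = 1;  x_1 = (x_0 − 1)/2 = 4/17
  x_1 = 4/17;  a_1 = 0;  x_2 = (x_1 − 0)/2 = 2/17
  x_2 = 2/17;  a_2 = 0;  x_3 = (x_2 − 0)/2 = 1/17
  x_3 = 1/17;  a_3 = 1;  x_4 = (x_3 − 1)/2 = -8/17
  x_4 = -8/17;  a_4 = 0;  x_5 = (x_4 − 0)/2 = -4/17
  x_5 = -4/17;  a_5 = 0;  x_6 = (x_5 − 0)/2 = -2/17
Digits: (1, 0, 0, 1, 0, 0).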